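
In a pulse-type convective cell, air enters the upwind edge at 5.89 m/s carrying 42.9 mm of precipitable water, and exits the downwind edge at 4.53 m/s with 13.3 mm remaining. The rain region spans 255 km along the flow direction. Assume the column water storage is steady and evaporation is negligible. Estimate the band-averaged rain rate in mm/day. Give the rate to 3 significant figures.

Column moisture flux per unit crosswind length is F = V × PW.
Inflow: F_in = 5.89 × 42.9 = 252.681 mm·m/s
Outflow: F_out = 4.53 × 13.3 = 60.249 mm·m/s
Steady-state rate R = (F_in − F_out)/L = (252.681 − 60.249) / 255000 m = 7.546e-04 mm/s.
R = 7.546e-04 × 3600 × 24 = 65.2 mm/day.

R ≈ 65.2 mm/day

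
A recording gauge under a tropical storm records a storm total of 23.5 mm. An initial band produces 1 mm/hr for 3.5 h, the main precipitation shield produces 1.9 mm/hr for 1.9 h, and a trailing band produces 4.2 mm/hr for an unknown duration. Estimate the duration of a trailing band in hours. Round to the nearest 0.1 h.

duration ≈ 3.9 h

Known phases: 1 × 3.5 + 1.9 × 1.9 = 3.5 + 3.61 = 7.11 mm.
Remaining depth = 23.5 − 7.11 = 16.39 mm.
Duration = 16.39 / 4.2 = 3.9 h.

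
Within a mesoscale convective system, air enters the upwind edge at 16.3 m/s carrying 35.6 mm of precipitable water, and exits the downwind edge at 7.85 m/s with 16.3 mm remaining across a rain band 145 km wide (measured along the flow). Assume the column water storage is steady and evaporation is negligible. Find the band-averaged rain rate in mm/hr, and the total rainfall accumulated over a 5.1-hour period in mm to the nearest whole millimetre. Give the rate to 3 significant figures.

Column moisture flux per unit crosswind length is F = V × PW.
Inflow: F_in = 16.3 × 35.6 = 580.28 mm·m/s
Outflow: F_out = 7.85 × 16.3 = 127.955 mm·m/s
Steady-state rate R = (F_in − F_out)/L = (580.28 − 127.955) / 145000 m = 3.119e-03 mm/s.
R = 3.119e-03 × 3600 = 11.2 mm/hr.
Over 5.1 h: total = 11.2 × 5.1 = 57.12 ≈ 57 mm.

R ≈ 11.2 mm/hr; total ≈ 57 mm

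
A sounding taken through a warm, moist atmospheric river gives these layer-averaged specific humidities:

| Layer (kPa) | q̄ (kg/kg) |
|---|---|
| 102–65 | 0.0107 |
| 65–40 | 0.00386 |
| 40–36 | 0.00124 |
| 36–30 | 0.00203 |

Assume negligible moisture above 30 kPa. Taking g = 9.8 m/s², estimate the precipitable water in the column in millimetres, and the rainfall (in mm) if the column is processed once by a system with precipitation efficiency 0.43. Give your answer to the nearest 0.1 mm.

Precipitable water is the column-integrated vapour mass per unit area: PW = (1/g) Σ q̄ Δp, with q in kg/kg and Δp in Pa (1 kg/m² of water = 1 mm).
Layer 102–65 kPa: Δp = 370 hPa = 37000 Pa, q̄ = 0.0107 kg/kg → 0.0107 × 37000 / 9.8 = 40.40 mm
Layer 65–40 kPa: Δp = 250 hPa = 25000 Pa, q̄ = 0.00386 kg/kg → 0.00386 × 25000 / 9.8 = 9.85 mm
Layer 40–36 kPa: Δp = 40 hPa = 4000 Pa, q̄ = 0.00124 kg/kg → 0.00124 × 4000 / 9.8 = 0.51 mm
Layer 36–30 kPa: Δp = 60 hPa = 6000 Pa, q̄ = 0.00203 kg/kg → 0.00203 × 6000 / 9.8 = 1.24 mm
PW = 40.40 + 9.85 + 0.51 + 1.24 = 52.00 ≈ 52.0 mm.
Rainfall = ε × PW = 0.43 × 52.0 = 22.4 mm.

PW ≈ 52.0 mm; rainfall ≈ 22.4 mm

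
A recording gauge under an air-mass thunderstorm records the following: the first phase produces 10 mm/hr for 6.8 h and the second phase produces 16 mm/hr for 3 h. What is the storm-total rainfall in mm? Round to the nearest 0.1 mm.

Total = Σ Rᵢ Δtᵢ = 10 × 6.8 + 16 × 3
      = 68 + 48 = 116.0 mm.

total ≈ 116.0 mm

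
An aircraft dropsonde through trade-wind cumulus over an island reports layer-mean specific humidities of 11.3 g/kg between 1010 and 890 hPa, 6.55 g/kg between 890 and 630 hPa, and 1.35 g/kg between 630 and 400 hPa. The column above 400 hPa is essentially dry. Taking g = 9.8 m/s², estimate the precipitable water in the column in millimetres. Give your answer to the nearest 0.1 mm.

PW ≈ 34.4 mm

Precipitable water is the column-integrated vapour mass per unit area: PW = (1/g) Σ q̄ Δp, with q in kg/kg and Δp in Pa (1 kg/m² of water = 1 mm).
Layer 1010–890 hPa: Δp = 120 hPa = 12000 Pa, q̄ = 0.0113 kg/kg → 0.0113 × 12000 / 9.8 = 13.84 mm
Layer 890–630 hPa: Δp = 260 hPa = 26000 Pa, q̄ = 0.00655 kg/kg → 0.00655 × 26000 / 9.8 = 17.38 mm
Layer 630–400 hPa: Δp = 230 hPa = 23000 Pa, q̄ = 0.00135 kg/kg → 0.00135 × 23000 / 9.8 = 3.17 mm
PW = 13.84 + 17.38 + 3.17 = 34.39 ≈ 34.4 mm.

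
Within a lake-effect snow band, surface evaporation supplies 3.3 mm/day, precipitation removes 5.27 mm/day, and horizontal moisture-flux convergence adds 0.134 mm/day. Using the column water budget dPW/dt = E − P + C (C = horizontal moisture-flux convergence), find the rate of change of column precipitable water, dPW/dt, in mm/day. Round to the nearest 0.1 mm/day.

dPW/dt ≈ -1.8 mm/day

dPW/dt = E − P + C = 3.3 − 5.27 + (0.134) = -1.8 mm/day.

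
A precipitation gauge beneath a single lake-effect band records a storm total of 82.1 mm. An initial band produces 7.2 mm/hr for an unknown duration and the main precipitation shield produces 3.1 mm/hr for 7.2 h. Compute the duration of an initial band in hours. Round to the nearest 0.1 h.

duration ≈ 8.3 h

Known phases: 3.1 × 7.2 = 22.32 mm.
Remaining depth = 82.1 − 22.32 = 59.78 mm.
Duration = 59.78 / 7.2 = 8.3 h.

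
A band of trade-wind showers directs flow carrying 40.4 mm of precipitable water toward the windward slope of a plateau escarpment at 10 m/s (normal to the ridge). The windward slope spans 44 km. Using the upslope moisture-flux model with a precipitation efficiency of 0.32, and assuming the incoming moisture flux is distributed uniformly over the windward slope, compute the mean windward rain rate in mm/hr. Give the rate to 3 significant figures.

R ≈ 10.6 mm/hr

Incoming column moisture flux per unit ridge length: F = V × PW = 10 × 40.4 = 404 mm·m/s.
Spread over the 44 km slope with efficiency ε = 0.32: R = ε·F/W = 0.32 × 404 / 44000 m = 2.938e-03 mm/s.
R = 2.938e-03 × 3600 = 10.6 mm/hr.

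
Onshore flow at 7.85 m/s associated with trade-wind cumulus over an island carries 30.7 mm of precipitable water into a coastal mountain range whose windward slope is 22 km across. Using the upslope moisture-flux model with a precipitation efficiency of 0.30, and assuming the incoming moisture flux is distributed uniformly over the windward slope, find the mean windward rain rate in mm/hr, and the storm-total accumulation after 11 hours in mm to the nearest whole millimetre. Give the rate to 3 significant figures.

R ≈ 11.8 mm/hr; total ≈ 130 mm

Incoming column moisture flux per unit ridge length: F = V × PW = 7.85 × 30.7 = 240.995 mm·m/s.
Spread over the 22 km slope with efficiency ε = 0.30: R = ε·F/W = 0.30 × 240.995 / 22000 m = 3.286e-03 mm/s.
R = 3.286e-03 × 3600 = 11.8 mm/hr.
Over 11 h: total = 11.8 × 11 = 129.8 ≈ 130 mm.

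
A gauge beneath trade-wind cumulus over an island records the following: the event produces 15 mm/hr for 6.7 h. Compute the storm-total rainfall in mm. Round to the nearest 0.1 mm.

Total = Σ Rᵢ Δtᵢ = 15 × 6.7
      = 100.5 = 100.5 mm.

total ≈ 100.5 mm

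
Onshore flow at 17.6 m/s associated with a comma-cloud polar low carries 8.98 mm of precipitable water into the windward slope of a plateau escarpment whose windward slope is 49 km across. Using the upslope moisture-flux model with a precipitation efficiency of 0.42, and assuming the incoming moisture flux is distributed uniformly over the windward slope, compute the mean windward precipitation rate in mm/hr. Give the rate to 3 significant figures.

R ≈ 4.88 mm/hr

Incoming column moisture flux per unit ridge length: F = V × PW = 17.6 × 8.98 = 158.048 mm·m/s.
Spread over the 49 km slope with efficiency ε = 0.42: R = ε·F/W = 0.42 × 158.048 / 49000 m = 1.355e-03 mm/s.
R = 1.355e-03 × 3600 = 4.88 mm/hr.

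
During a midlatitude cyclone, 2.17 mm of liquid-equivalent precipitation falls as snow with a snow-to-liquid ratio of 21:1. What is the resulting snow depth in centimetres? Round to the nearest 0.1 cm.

Snow depth = liquid × ratio = 2.17 mm × 21 = 45.57 mm = 4.6 cm.

snow depth ≈ 4.6 cm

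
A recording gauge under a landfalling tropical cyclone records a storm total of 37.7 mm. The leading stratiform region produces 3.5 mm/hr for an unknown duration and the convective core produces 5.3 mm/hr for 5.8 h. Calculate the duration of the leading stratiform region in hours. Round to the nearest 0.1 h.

duration ≈ 2.0 h

Known phases: 5.3 × 5.8 = 30.74 mm.
Remaining depth = 37.7 − 30.74 = 6.96 mm.
Duration = 6.96 / 3.5 = 2.0 h.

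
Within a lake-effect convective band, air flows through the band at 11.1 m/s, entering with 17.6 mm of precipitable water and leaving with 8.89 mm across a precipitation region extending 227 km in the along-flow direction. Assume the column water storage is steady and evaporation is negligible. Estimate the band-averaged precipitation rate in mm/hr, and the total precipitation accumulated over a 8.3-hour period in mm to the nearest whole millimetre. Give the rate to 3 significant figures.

R ≈ 1.53 mm/hr; total ≈ 13 mm

Column moisture flux per unit crosswind length is F = V × PW.
Inflow: F_in = 11.1 × 17.6 = 195.36 mm·m/s
Outflow: F_out = 11.1 × 8.89 = 98.679 mm·m/s
Steady-state rate R = (F_in − F_out)/L = (195.36 − 98.679) / 227000 m = 4.259e-04 mm/s.
R = 4.259e-04 × 3600 = 1.53 mm/hr.
Over 8.3 h: total = 1.53 × 8.3 = 12.699 ≈ 13 mm.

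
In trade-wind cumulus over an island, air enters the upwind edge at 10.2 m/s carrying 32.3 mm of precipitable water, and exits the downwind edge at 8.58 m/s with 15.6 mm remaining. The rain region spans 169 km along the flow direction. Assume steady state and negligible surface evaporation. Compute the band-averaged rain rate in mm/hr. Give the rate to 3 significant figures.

R ≈ 4.17 mm/hr

Column moisture flux per unit crosswind length is F = V × PW.
Inflow: F_in = 10.2 × 32.3 = 329.46 mm·m/s
Outflow: F_out = 8.58 × 15.6 = 133.848 mm·m/s
Steady-state rate R = (F_in − F_out)/L = (329.46 − 133.848) / 169000 m = 1.157e-03 mm/s.
R = 1.157e-03 × 3600 = 4.17 mm/hr.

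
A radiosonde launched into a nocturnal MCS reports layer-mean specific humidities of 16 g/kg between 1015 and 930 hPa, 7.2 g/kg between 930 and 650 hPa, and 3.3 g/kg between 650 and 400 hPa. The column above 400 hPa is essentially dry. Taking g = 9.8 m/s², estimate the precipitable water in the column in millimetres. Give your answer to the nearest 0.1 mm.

PW ≈ 42.9 mm

Precipitable water is the column-integrated vapour mass per unit area: PW = (1/g) Σ q̄ Δp, with q in kg/kg and Δp in Pa (1 kg/m² of water = 1 mm).
Layer 1015–930 hPa: Δp = 85 hPa = 8500 Pa, q̄ = 0.016 kg/kg → 0.016 × 8500 / 9.8 = 13.88 mm
Layer 930–650 hPa: Δp = 280 hPa = 28000 Pa, q̄ = 0.0072 kg/kg → 0.0072 × 28000 / 9.8 = 20.57 mm
Layer 650–400 hPa: Δp = 250 hPa = 25000 Pa, q̄ = 0.0033 kg/kg → 0.0033 × 25000 / 9.8 = 8.42 mm
PW = 13.88 + 20.57 + 8.42 = 42.87 ≈ 42.9 mm.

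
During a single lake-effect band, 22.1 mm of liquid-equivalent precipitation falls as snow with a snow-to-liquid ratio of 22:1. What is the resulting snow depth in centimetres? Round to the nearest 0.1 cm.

Snow depth = liquid × ratio = 22.1 mm × 22 = 486.2 mm = 48.6 cm.

snow depth ≈ 48.6 cm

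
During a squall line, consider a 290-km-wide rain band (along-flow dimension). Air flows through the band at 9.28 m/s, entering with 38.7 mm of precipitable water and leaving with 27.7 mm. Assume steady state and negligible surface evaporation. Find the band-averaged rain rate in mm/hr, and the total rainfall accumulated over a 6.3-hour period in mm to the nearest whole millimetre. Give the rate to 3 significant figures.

Column moisture flux per unit crosswind length is F = V × PW.
Inflow: F_in = 9.28 × 38.7 = 359.136 mm·m/s
Outflow: F_out = 9.28 × 27.7 = 257.056 mm·m/s
Steady-state rate R = (F_in − F_out)/L = (359.136 − 257.056) / 290000 m = 3.520e-04 mm/s.
R = 3.520e-04 × 3600 = 1.27 mm/hr.
Over 6.3 h: total = 1.27 × 6.3 = 8.001 ≈ 8 mm.

R ≈ 1.27 mm/hr; total ≈ 8 mm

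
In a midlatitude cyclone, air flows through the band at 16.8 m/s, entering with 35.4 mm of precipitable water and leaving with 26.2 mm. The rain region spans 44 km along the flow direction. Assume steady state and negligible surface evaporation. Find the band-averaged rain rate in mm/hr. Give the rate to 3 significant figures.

R ≈ 12.6 mm/hr

Column moisture flux per unit crosswind length is F = V × PW.
Inflow: F_in = 16.8 × 35.4 = 594.72 mm·m/s
Outflow: F_out = 16.8 × 26.2 = 440.16 mm·m/s
Steady-state rate R = (F_in − F_out)/L = (594.72 − 440.16) / 44000 m = 3.513e-03 mm/s.
R = 3.513e-03 × 3600 = 12.6 mm/hr.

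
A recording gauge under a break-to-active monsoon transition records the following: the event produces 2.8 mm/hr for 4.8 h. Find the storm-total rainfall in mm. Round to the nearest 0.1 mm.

total ≈ 13.4 mm

Total = Σ Rᵢ Δtᵢ = 2.8 × 4.8
      = 13.44 = 13.4 mm.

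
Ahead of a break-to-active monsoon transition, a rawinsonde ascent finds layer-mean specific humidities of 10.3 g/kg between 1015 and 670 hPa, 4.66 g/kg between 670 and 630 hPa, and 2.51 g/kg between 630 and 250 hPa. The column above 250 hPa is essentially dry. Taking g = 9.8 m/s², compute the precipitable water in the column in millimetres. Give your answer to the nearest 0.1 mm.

PW ≈ 47.9 mm

Precipitable water is the column-integrated vapour mass per unit area: PW = (1/g) Σ q̄ Δp, with q in kg/kg and Δp in Pa (1 kg/m² of water = 1 mm).
Layer 1015–670 hPa: Δp = 345 hPa = 34500 Pa, q̄ = 0.0103 kg/kg → 0.0103 × 34500 / 9.8 = 36.26 mm
Layer 670–630 hPa: Δp = 40 hPa = 4000 Pa, q̄ = 0.00466 kg/kg → 0.00466 × 4000 / 9.8 = 1.90 mm
Layer 630–250 hPa: Δp = 380 hPa = 38000 Pa, q̄ = 0.00251 kg/kg → 0.00251 × 38000 / 9.8 = 9.73 mm
PW = 36.26 + 1.90 + 9.73 = 47.89 ≈ 47.9 mm.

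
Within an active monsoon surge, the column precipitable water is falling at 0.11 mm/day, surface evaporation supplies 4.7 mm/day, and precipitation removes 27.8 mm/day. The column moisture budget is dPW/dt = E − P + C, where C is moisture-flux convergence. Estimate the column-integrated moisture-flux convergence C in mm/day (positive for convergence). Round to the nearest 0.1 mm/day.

dPW/dt = -0.11 mm/day.
C = dPW/dt − E + P = (-0.11) − 4.7 + 27.8 = 23.0 mm/day.

C ≈ 23.0 mm/day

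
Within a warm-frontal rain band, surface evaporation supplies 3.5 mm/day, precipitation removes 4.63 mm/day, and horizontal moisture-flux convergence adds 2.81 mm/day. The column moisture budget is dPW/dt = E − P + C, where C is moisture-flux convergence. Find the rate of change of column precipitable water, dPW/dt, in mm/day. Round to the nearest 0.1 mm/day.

dPW/dt = E − P + C = 3.5 − 4.63 + (2.81) = 1.7 mm/day.

dPW/dt ≈ 1.7 mm/day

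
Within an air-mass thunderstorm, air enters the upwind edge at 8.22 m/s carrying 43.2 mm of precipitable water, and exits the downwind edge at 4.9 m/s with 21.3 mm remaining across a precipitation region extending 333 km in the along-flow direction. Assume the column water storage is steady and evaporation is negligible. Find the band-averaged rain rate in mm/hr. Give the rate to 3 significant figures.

Column moisture flux per unit crosswind length is F = V × PW.
Inflow: F_in = 8.22 × 43.2 = 355.104 mm·m/s
Outflow: F_out = 4.9 × 21.3 = 104.37 mm·m/s
Steady-state rate R = (F_in − F_out)/L = (355.104 − 104.37) / 333000 m = 7.530e-04 mm/s.
R = 7.530e-04 × 3600 = 2.71 mm/hr.

R ≈ 2.71 mm/hr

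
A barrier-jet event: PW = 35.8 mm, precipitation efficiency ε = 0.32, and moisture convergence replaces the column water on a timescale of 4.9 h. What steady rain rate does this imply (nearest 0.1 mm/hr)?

R ≈ 2.3 mm/hr

Each overturning extracts ε × PW = 0.32 × 35.8 = 11.456 mm.
Rate = ε·PW / τ = 11.456 / 4.9 h = 2.3 mm/hr.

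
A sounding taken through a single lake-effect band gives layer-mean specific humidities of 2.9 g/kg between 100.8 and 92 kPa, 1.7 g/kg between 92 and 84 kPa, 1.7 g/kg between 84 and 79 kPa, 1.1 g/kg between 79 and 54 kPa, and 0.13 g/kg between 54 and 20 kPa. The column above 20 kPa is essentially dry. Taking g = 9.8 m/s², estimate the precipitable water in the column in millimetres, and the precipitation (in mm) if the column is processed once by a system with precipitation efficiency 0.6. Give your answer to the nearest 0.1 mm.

Precipitable water is the column-integrated vapour mass per unit area: PW = (1/g) Σ q̄ Δp, with q in kg/kg and Δp in Pa (1 kg/m² of water = 1 mm).
Layer 100.8–92 kPa: Δp = 88 hPa = 8800 Pa, q̄ = 0.0029 kg/kg → 0.0029 × 8800 / 9.8 = 2.60 mm
Layer 92–84 kPa: Δp = 80 hPa = 8000 Pa, q̄ = 0.0017 kg/kg → 0.0017 × 8000 / 9.8 = 1.39 mm
Layer 84–79 kPa: Δp = 50 hPa = 5000 Pa, q̄ = 0.0017 kg/kg → 0.0017 × 5000 / 9.8 = 0.87 mm
Layer 79–54 kPa: Δp = 250 hPa = 25000 Pa, q̄ = 0.0011 kg/kg → 0.0011 × 25000 / 9.8 = 2.81 mm
Layer 54–20 kPa: Δp = 340 hPa = 34000 Pa, q̄ = 0.00013 kg/kg → 0.00013 × 34000 / 9.8 = 0.45 mm
PW = 2.60 + 1.39 + 0.87 + 2.81 + 0.45 = 8.12 ≈ 8.1 mm.
Precipitation = ε × PW = 0.6 × 8.1 = 4.9 mm.

PW ≈ 8.1 mm; precipitation ≈ 4.9 mm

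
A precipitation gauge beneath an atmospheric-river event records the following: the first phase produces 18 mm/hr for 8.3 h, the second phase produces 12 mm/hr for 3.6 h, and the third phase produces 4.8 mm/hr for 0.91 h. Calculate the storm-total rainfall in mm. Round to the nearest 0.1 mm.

Total = Σ Rᵢ Δtᵢ = 18 × 8.3 + 12 × 3.6 + 4.8 × 0.91
      = 149.4 + 43.2 + 4.368 = 197.0 mm.

total ≈ 197.0 mm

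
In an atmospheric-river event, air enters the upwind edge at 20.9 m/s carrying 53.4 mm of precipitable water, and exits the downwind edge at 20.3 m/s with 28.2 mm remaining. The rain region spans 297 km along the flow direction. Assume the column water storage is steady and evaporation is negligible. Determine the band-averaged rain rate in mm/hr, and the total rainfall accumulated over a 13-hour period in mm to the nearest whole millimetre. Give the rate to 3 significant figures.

R ≈ 6.59 mm/hr; total ≈ 86 mm

Column moisture flux per unit crosswind length is F = V × PW.
Inflow: F_in = 20.9 × 53.4 = 1116.06 mm·m/s
Outflow: F_out = 20.3 × 28.2 = 572.46 mm·m/s
Steady-state rate R = (F_in − F_out)/L = (1116.06 − 572.46) / 297000 m = 1.830e-03 mm/s.
R = 1.830e-03 × 3600 = 6.59 mm/hr.
Over 13 h: total = 6.59 × 13 = 85.67 ≈ 86 mm.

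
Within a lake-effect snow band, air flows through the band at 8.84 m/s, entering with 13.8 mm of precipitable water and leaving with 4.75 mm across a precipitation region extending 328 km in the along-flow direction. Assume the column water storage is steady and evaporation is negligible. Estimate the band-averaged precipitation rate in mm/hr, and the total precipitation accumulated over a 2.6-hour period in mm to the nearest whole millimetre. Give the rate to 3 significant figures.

R ≈ 0.878 mm/hr; total ≈ 2 mm

Column moisture flux per unit crosswind length is F = V × PW.
Inflow: F_in = 8.84 × 13.8 = 121.992 mm·m/s
Outflow: F_out = 8.84 × 4.75 = 41.99 mm·m/s
Steady-state rate R = (F_in − F_out)/L = (121.992 − 41.99) / 328000 m = 2.439e-04 mm/s.
R = 2.439e-04 × 3600 = 0.878 mm/hr.
Over 2.6 h: total = 0.878 × 2.6 = 2.2828 ≈ 2 mm.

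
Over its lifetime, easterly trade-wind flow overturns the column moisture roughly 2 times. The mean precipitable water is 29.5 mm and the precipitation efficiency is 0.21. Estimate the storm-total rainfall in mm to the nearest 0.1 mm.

rainfall ≈ 12.4 mm

Each cycle deposits ε × PW = 0.21 × 29.5 = 6.195 mm.
Over 2 cycles: 2 × 6.195 = 12.4 mm.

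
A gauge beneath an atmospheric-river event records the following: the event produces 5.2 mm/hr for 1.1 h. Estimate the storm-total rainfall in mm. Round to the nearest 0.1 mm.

Total = Σ Rᵢ Δtᵢ = 5.2 × 1.1
      = 5.72 = 5.7 mm.

total ≈ 5.7 mm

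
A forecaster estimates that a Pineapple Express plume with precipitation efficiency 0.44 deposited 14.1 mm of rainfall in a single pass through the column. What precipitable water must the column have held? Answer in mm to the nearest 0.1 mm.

PW = rainfall / ε = 14.1 / 0.44 = 32.0 mm.

PW ≈ 32.0 mm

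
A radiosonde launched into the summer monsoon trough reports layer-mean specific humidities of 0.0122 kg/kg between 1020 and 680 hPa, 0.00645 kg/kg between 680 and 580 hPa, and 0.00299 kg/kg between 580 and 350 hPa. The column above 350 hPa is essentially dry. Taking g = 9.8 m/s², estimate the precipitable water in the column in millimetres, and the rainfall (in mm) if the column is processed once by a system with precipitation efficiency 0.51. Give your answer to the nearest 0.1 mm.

Precipitable water is the column-integrated vapour mass per unit area: PW = (1/g) Σ q̄ Δp, with q in kg/kg and Δp in Pa (1 kg/m² of water = 1 mm).
Layer 1020–680 hPa: Δp = 340 hPa = 34000 Pa, q̄ = 0.0122 kg/kg → 0.0122 × 34000 / 9.8 = 42.33 mm
Layer 680–580 hPa: Δp = 100 hPa = 10000 Pa, q̄ = 0.00645 kg/kg → 0.00645 × 10000 / 9.8 = 6.58 mm
Layer 580–350 hPa: Δp = 230 hPa = 23000 Pa, q̄ = 0.00299 kg/kg → 0.00299 × 23000 / 9.8 = 7.02 mm
PW = 42.33 + 6.58 + 7.02 = 55.93 ≈ 55.9 mm.
Rainfall = ε × PW = 0.51 × 55.9 = 28.5 mm.

PW ≈ 55.9 mm; rainfall ≈ 28.5 mm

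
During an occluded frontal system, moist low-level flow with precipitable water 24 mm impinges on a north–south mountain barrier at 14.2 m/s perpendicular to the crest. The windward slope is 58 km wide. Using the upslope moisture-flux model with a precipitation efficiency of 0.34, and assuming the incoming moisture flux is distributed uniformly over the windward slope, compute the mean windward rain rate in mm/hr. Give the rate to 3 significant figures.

R ≈ 7.19 mm/hr

Incoming column moisture flux per unit ridge length: F = V × PW = 14.2 × 24 = 340.8 mm·m/s.
Spread over the 58 km slope with efficiency ε = 0.34: R = ε·F/W = 0.34 × 340.8 / 58000 m = 1.998e-03 mm/s.
R = 1.998e-03 × 3600 = 7.19 mm/hr.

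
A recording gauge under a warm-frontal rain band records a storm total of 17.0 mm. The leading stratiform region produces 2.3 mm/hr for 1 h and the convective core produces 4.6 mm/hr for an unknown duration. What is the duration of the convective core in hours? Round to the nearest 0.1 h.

Known phases: 2.3 × 1 = 2.3 mm.
Remaining depth = 17.0 − 2.3 = 14.7 mm.
Duration = 14.7 / 4.6 = 3.2 h.

duration ≈ 3.2 h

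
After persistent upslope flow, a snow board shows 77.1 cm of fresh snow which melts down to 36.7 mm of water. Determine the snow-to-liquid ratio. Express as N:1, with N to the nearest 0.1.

Ratio = snow depth / SWE = 771 mm / 36.7 mm = 21.0, i.e. 21.0:1.

ratio ≈ 21.0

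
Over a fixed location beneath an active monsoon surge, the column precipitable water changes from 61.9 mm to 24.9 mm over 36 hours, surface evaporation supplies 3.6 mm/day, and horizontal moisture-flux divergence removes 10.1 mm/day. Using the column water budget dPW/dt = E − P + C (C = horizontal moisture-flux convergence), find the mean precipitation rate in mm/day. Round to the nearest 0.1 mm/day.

P ≈ 18.2 mm/day

dPW/dt = (24.9 − 61.9) mm / (36/24 day) = -24.667 mm/day.
P = E + C − dPW/dt = 3.6 + (-10.1) − (-24.667) = 18.2 mm/day.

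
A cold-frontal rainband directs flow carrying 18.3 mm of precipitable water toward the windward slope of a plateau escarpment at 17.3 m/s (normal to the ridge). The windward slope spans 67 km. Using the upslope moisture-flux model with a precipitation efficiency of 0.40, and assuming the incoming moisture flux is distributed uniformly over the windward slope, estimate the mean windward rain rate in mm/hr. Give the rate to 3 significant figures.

R ≈ 6.80 mm/hr

Incoming column moisture flux per unit ridge length: F = V × PW = 17.3 × 18.3 = 316.59 mm·m/s.
Spread over the 67 km slope with efficiency ε = 0.40: R = ε·F/W = 0.40 × 316.59 / 67000 m = 1.890e-03 mm/s.
R = 1.890e-03 × 3600 = 6.80 mm/hr.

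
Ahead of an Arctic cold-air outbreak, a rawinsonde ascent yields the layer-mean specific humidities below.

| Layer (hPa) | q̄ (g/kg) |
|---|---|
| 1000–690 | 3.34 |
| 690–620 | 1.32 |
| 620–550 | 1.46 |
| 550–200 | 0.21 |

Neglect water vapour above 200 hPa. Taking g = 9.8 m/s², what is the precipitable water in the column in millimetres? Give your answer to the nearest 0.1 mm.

Precipitable water is the column-integrated vapour mass per unit area: PW = (1/g) Σ q̄ Δp, with q in kg/kg and Δp in Pa (1 kg/m² of water = 1 mm).
Layer 1000–690 hPa: Δp = 310 hPa = 31000 Pa, q̄ = 0.00334 kg/kg → 0.00334 × 31000 / 9.8 = 10.57 mm
Layer 690–620 hPa: Δp = 70 hPa = 7000 Pa, q̄ = 0.00132 kg/kg → 0.00132 × 7000 / 9.8 = 0.94 mm
Layer 620–550 hPa: Δp = 70 hPa = 7000 Pa, q̄ = 0.00146 kg/kg → 0.00146 × 7000 / 9.8 = 1.04 mm
Layer 550–200 hPa: Δp = 350 hPa = 35000 Pa, q̄ = 0.00021 kg/kg → 0.00021 × 35000 / 9.8 = 0.75 mm
PW = 10.57 + 0.94 + 1.04 + 0.75 = 13.30 ≈ 13.3 mm.

PW ≈ 13.3 mm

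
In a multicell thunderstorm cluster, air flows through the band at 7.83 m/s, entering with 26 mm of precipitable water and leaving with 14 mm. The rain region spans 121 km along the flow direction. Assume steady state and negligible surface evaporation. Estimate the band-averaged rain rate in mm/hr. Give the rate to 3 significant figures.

R ≈ 2.80 mm/hr

Column moisture flux per unit crosswind length is F = V × PW.
Inflow: F_in = 7.83 × 26 = 203.58 mm·m/s
Outflow: F_out = 7.83 × 14 = 109.62 mm·m/s
Steady-state rate R = (F_in − F_out)/L = (203.58 − 109.62) / 121000 m = 7.765e-04 mm/s.
R = 7.765e-04 × 3600 = 2.80 mm/hr.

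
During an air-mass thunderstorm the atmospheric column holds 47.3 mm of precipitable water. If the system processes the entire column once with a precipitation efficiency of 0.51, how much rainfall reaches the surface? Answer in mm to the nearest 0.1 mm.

rainfall ≈ 24.1 mm

Rainfall = ε × PW = 0.51 × 47.3 = 24.1 mm.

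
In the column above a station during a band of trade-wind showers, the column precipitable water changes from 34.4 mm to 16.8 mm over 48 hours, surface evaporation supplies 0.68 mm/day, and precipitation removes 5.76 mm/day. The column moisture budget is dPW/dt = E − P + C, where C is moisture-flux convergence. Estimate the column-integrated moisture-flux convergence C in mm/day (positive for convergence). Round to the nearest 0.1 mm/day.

C ≈ -3.7 mm/day

dPW/dt = (16.8 − 34.4) mm / (48/24 day) = -8.800 mm/day.
C = dPW/dt − E + P = (-8.800) − 0.68 + 5.76 = -3.7 mm/day.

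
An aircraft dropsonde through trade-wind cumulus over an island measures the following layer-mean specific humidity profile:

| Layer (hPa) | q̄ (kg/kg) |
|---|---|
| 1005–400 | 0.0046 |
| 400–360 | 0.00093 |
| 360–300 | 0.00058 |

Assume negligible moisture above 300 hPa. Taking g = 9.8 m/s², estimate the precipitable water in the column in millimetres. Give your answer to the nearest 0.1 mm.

PW ≈ 29.1 mm

Precipitable water is the column-integrated vapour mass per unit area: PW = (1/g) Σ q̄ Δp, with q in kg/kg and Δp in Pa (1 kg/m² of water = 1 mm).
Layer 1005–400 hPa: Δp = 605 hPa = 60500 Pa, q̄ = 0.0046 kg/kg → 0.0046 × 60500 / 9.8 = 28.40 mm
Layer 400–360 hPa: Δp = 40 hPa = 4000 Pa, q̄ = 0.00093 kg/kg → 0.00093 × 4000 / 9.8 = 0.38 mm
Layer 360–300 hPa: Δp = 60 hPa = 6000 Pa, q̄ = 0.00058 kg/kg → 0.00058 × 6000 / 9.8 = 0.36 mm
PW = 28.40 + 0.38 + 0.36 = 29.14 ≈ 29.1 mm.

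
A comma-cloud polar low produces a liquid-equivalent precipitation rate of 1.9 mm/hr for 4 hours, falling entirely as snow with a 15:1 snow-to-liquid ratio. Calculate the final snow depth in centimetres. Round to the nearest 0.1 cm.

Liquid-equivalent depth = 1.9 × 4 = 7.6 mm.
Snow depth = 7.6 mm × 15 = 114 mm = 11.4 cm.

snow depth ≈ 11.4 cm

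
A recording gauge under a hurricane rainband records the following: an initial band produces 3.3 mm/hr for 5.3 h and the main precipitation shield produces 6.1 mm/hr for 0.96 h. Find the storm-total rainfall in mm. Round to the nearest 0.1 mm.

total ≈ 23.3 mm

Total = Σ Rᵢ Δtᵢ = 3.3 × 5.3 + 6.1 × 0.96
      = 17.49 + 5.856 = 23.3 mm.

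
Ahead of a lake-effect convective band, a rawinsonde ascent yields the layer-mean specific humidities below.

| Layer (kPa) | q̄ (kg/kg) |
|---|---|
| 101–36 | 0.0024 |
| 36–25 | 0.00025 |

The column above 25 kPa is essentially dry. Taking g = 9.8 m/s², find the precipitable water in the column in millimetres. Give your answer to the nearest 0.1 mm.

PW ≈ 16.2 mm

Precipitable water is the column-integrated vapour mass per unit area: PW = (1/g) Σ q̄ Δp, with q in kg/kg and Δp in Pa (1 kg/m² of water = 1 mm).
Layer 101–36 kPa: Δp = 650 hPa = 65000 Pa, q̄ = 0.0024 kg/kg → 0.0024 × 65000 / 9.8 = 15.92 mm
Layer 36–25 kPa: Δp = 110 hPa = 11000 Pa, q̄ = 0.00025 kg/kg → 0.00025 × 11000 / 9.8 = 0.28 mm
PW = 15.92 + 0.28 = 16.20 ≈ 16.2 mm.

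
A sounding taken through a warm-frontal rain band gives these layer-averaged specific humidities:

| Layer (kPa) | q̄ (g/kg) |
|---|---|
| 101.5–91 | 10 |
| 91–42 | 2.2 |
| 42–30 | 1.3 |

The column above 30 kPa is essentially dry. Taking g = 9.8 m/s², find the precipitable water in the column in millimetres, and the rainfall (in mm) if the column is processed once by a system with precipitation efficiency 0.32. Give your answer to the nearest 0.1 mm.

Precipitable water is the column-integrated vapour mass per unit area: PW = (1/g) Σ q̄ Δp, with q in kg/kg and Δp in Pa (1 kg/m² of water = 1 mm).
Layer 101.5–91 kPa: Δp = 105 hPa = 10500 Pa, q̄ = 0.01 kg/kg → 0.01 × 10500 / 9.8 = 10.71 mm
Layer 91–42 kPa: Δp = 490 hPa = 49000 Pa, q̄ = 0.0022 kg/kg → 0.0022 × 49000 / 9.8 = 11.00 mm
Layer 42–30 kPa: Δp = 120 hPa = 12000 Pa, q̄ = 0.0013 kg/kg → 0.0013 × 12000 / 9.8 = 1.59 mm
PW = 10.71 + 11.00 + 1.59 = 23.30 ≈ 23.3 mm.
Rainfall = ε × PW = 0.32 × 23.3 = 7.5 mm.

PW ≈ 23.3 mm; rainfall ≈ 7.5 mm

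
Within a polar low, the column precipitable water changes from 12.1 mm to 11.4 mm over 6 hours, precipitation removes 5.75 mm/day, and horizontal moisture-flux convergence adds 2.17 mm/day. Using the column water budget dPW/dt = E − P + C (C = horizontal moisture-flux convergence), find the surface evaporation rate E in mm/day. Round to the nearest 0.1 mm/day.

dPW/dt = (11.4 − 12.1) mm / (6/24 day) = -2.800 mm/day.
E = dPW/dt + P − C = (-2.800) + 5.75 − (2.17) = 0.8 mm/day.

E ≈ 0.8 mm/day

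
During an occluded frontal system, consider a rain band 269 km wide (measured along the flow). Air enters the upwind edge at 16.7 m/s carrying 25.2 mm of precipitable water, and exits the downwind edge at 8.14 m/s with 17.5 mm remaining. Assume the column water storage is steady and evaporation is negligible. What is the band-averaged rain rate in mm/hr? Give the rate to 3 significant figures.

R ≈ 3.73 mm/hr

Column moisture flux per unit crosswind length is F = V × PW.
Inflow: F_in = 16.7 × 25.2 = 420.84 mm·m/s
Outflow: F_out = 8.14 × 17.5 = 142.45 mm·m/s
Steady-state rate R = (F_in − F_out)/L = (420.84 − 142.45) / 269000 m = 1.035e-03 mm/s.
R = 1.035e-03 × 3600 = 3.73 mm/hr.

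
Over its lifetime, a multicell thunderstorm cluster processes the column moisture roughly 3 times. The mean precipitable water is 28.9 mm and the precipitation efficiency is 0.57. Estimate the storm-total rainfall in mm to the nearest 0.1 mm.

Each cycle deposits ε × PW = 0.57 × 28.9 = 16.473 mm.
Over 3 cycles: 3 × 16.473 = 49.4 mm.

rainfall ≈ 49.4 mm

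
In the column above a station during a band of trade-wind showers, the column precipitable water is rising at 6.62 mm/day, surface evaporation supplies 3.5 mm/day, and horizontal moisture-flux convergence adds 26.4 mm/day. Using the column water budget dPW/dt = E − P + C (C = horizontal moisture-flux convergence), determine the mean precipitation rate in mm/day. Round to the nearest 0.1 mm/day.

dPW/dt = +6.62 mm/day.
P = E + C − dPW/dt = 3.5 + (26.4) − (+6.62) = 23.3 mm/day.

P ≈ 23.3 mm/day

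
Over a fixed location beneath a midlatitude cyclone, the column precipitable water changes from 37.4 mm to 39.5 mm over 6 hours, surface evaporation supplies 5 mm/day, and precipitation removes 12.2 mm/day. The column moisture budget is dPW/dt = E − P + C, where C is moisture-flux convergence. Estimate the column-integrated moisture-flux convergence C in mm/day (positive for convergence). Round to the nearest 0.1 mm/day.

dPW/dt = (39.5 − 37.4) mm / (6/24 day) = +8.400 mm/day.
C = dPW/dt − E + P = (+8.400) − 5 + 12.2 = 15.6 mm/day.

C ≈ 15.6 mm/day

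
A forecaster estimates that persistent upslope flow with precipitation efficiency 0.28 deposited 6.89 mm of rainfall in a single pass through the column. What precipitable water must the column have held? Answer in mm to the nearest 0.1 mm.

PW = rainfall / ε = 6.89 / 0.28 = 24.6 mm.

PW ≈ 24.6 mm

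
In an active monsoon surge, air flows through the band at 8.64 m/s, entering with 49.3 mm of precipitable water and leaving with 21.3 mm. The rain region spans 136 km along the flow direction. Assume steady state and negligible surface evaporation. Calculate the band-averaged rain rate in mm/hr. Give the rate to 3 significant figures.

R ≈ 6.40 mm/hr

Column moisture flux per unit crosswind length is F = V × PW.
Inflow: F_in = 8.64 × 49.3 = 425.952 mm·m/s
Outflow: F_out = 8.64 × 21.3 = 184.032 mm·m/s
Steady-state rate R = (F_in − F_out)/L = (425.952 − 184.032) / 136000 m = 1.779e-03 mm/s.
R = 1.779e-03 × 3600 = 6.40 mm/hr.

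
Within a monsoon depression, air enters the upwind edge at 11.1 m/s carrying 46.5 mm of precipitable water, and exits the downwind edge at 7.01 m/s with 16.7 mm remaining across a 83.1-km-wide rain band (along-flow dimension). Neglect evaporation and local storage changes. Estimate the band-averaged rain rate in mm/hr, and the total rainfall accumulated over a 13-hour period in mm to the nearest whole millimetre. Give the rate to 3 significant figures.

Column moisture flux per unit crosswind length is F = V × PW.
Inflow: F_in = 11.1 × 46.5 = 516.15 mm·m/s
Outflow: F_out = 7.01 × 16.7 = 117.067 mm·m/s
Steady-state rate R = (F_in − F_out)/L = (516.15 − 117.067) / 83100 m = 4.802e-03 mm/s.
R = 4.802e-03 × 3600 = 17.3 mm/hr.
Over 13 h: total = 17.3 × 13 = 224.9 ≈ 225 mm.

R ≈ 17.3 mm/hr; total ≈ 225 mm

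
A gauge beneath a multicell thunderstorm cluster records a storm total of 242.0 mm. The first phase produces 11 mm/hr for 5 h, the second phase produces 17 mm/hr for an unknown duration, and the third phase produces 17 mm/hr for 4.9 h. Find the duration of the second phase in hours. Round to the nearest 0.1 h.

duration ≈ 6.1 h

Known phases: 11 × 5 + 17 × 4.9 = 55 + 83.3 = 138.3 mm.
Remaining depth = 242.0 − 138.3 = 103.7 mm.
Duration = 103.7 / 17 = 6.1 h.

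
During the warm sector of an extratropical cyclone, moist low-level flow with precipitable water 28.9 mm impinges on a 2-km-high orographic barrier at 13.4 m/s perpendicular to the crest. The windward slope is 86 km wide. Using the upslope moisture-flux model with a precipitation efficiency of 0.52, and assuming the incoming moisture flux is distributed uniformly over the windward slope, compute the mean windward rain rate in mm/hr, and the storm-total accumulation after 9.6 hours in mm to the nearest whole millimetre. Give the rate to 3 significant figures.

R ≈ 8.43 mm/hr; total ≈ 81 mm

Incoming column moisture flux per unit ridge length: F = V × PW = 13.4 × 28.9 = 387.26 mm·m/s.
Spread over the 86 km slope with efficiency ε = 0.52: R = ε·F/W = 0.52 × 387.26 / 86000 m = 2.342e-03 mm/s.
R = 2.342e-03 × 3600 = 8.43 mm/hr.
Over 9.6 h: total = 8.43 × 9.6 = 80.928 ≈ 81 mm.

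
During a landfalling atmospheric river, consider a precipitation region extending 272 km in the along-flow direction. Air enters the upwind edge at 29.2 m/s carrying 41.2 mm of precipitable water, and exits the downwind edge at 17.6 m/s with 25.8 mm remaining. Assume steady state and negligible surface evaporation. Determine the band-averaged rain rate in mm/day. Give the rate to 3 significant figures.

R ≈ 238 mm/day

Column moisture flux per unit crosswind length is F = V × PW.
Inflow: F_in = 29.2 × 41.2 = 1203.04 mm·m/s
Outflow: F_out = 17.6 × 25.8 = 454.08 mm·m/s
Steady-state rate R = (F_in − F_out)/L = (1203.04 − 454.08) / 272000 m = 2.754e-03 mm/s.
R = 2.754e-03 × 3600 × 24 = 238 mm/day.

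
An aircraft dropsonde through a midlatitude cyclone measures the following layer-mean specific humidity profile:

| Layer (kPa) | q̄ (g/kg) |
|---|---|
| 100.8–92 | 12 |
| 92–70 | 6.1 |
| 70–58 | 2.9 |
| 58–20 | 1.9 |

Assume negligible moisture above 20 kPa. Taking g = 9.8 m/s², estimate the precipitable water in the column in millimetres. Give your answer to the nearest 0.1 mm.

Precipitable water is the column-integrated vapour mass per unit area: PW = (1/g) Σ q̄ Δp, with q in kg/kg and Δp in Pa (1 kg/m² of water = 1 mm).
Layer 100.8–92 kPa: Δp = 88 hPa = 8800 Pa, q̄ = 0.012 kg/kg → 0.012 × 8800 / 9.8 = 10.78 mm
Layer 92–70 kPa: Δp = 220 hPa = 22000 Pa, q̄ = 0.0061 kg/kg → 0.0061 × 22000 / 9.8 = 13.69 mm
Layer 70–58 kPa: Δp = 120 hPa = 12000 Pa, q̄ = 0.0029 kg/kg → 0.0029 × 12000 / 9.8 = 3.55 mm
Layer 58–20 kPa: Δp = 380 hPa = 38000 Pa, q̄ = 0.0019 kg/kg → 0.0019 × 38000 / 9.8 = 7.37 mm
PW = 10.78 + 13.69 + 3.55 + 7.37 = 35.39 ≈ 35.4 mm.

PW ≈ 35.4 mm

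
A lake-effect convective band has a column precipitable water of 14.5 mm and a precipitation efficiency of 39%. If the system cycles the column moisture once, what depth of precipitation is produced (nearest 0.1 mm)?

Precipitation = ε × PW = 0.39 × 14.5 = 5.7 mm.

precipitation ≈ 5.7 mm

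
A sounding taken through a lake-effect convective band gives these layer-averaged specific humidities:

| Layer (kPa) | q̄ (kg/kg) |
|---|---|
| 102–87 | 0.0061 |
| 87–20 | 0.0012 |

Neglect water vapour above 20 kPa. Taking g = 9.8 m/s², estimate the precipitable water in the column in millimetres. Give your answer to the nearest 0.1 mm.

PW ≈ 17.5 mm

Precipitable water is the column-integrated vapour mass per unit area: PW = (1/g) Σ q̄ Δp, with q in kg/kg and Δp in Pa (1 kg/m² of water = 1 mm).
Layer 102–87 kPa: Δp = 150 hPa = 15000 Pa, q̄ = 0.0061 kg/kg → 0.0061 × 15000 / 9.8 = 9.34 mm
Layer 87–20 kPa: Δp = 670 hPa = 67000 Pa, q̄ = 0.0012 kg/kg → 0.0012 × 67000 / 9.8 = 8.20 mm
PW = 9.34 + 8.20 = 17.54 ≈ 17.5 mm.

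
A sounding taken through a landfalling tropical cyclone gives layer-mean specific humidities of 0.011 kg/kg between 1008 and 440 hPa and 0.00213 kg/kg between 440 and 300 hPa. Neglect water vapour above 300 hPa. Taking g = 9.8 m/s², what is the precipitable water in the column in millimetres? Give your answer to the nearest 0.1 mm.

Precipitable water is the column-integrated vapour mass per unit area: PW = (1/g) Σ q̄ Δp, with q in kg/kg and Δp in Pa (1 kg/m² of water = 1 mm).
Layer 1008–440 hPa: Δp = 568 hPa = 56800 Pa, q̄ = 0.011 kg/kg → 0.011 × 56800 / 9.8 = 63.76 mm
Layer 440–300 hPa: Δp = 140 hPa = 14000 Pa, q̄ = 0.00213 kg/kg → 0.00213 × 14000 / 9.8 = 3.04 mm
PW = 63.76 + 3.04 = 66.80 ≈ 66.8 mm.

PW ≈ 66.8 mm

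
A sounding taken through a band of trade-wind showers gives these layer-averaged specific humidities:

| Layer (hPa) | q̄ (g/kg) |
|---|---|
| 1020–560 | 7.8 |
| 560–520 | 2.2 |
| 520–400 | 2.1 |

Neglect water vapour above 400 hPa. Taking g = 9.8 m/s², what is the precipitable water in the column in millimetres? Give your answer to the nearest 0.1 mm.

PW ≈ 40.1 mm

Precipitable water is the column-integrated vapour mass per unit area: PW = (1/g) Σ q̄ Δp, with q in kg/kg and Δp in Pa (1 kg/m² of water = 1 mm).
Layer 1020–560 hPa: Δp = 460 hPa = 46000 Pa, q̄ = 0.0078 kg/kg → 0.0078 × 46000 / 9.8 = 36.61 mm
Layer 560–520 hPa: Δp = 40 hPa = 4000 Pa, q̄ = 0.0022 kg/kg → 0.0022 × 4000 / 9.8 = 0.90 mm
Layer 520–400 hPa: Δp = 120 hPa = 12000 Pa, q̄ = 0.0021 kg/kg → 0.0021 × 12000 / 9.8 = 2.57 mm
PW = 36.61 + 0.90 + 2.57 = 40.08 ≈ 40.1 mm.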